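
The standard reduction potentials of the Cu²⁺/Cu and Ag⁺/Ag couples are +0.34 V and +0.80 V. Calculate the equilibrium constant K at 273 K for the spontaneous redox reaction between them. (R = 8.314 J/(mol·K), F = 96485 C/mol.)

9.7 × 10^16

E°_cell = +0.80 − (+0.34) = 0.46 V, with n = 2 electrons transferred.
At equilibrium E = 0, so the Nernst equation gives ln K = nFE°/RT = (2)(96485)(0.46)/((8.314)(273)) = 39.11.
K = e^39.11 = 9.7 × 10^16.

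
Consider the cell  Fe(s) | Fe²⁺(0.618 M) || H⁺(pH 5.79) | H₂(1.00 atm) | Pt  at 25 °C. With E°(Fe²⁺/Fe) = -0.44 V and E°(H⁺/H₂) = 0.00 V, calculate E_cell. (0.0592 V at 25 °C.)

0.10 V

The hydrogen couple is the cathode, so E°_cell = 0.44 V; n = 2.
[H⁺] = 10^(−5.79) = 1.6 × 10^-6 M, and Q = [Fe²⁺]·P(H₂) / [H⁺]^2 = 2.35 × 10^11.
E = E° − (0.0592/2) log Q = 0.44 − (0.0592/2)(11.371) = 0.103 V.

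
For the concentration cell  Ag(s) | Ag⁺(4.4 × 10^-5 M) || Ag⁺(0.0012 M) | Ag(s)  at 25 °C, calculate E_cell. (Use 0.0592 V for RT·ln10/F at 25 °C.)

Both half-cells are Ag⁺/Ag, so E°_cell = 0. The concentrated side is the cathode; the cell reaction moves Ag⁺ from high to low concentration with n = 1.
Q = [Ag⁺]_dilute/[Ag⁺]_conc = 4.4 × 10^-5/0.0012 = 0.0367.
E = 0 − (0.0592/1) log Q = −(0.0592/1)(-1.436) = 0.0850 V.

0.085 V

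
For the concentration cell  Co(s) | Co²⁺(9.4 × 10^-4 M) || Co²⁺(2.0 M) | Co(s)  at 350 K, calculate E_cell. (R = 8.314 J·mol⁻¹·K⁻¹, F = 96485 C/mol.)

Both half-cells are Co²⁺/Co, so E°_cell = 0. The concentrated side is the cathode; the cell reaction moves Co²⁺ from high to low concentration with n = 2.
Q = [Co²⁺]_dilute/[Co²⁺]_conc = 9.4 × 10^-4/2.0 = 4.7 × 10^-4.
E = 0 − (RT/nF) ln Q = −((8.314×350)/(2×96485))(-7.663) = 0.1156 V.

0.12 V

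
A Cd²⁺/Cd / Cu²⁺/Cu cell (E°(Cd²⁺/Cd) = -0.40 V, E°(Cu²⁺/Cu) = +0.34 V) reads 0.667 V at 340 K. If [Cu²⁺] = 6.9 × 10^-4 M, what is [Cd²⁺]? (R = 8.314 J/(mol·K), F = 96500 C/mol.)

0.1 M

From the Nernst equation, ln Q = nF(E° − E)/RT = 2×96500×(0.74 − 0.667)/(8.314×340) = 4.984, so Q = 146.
With Q = [Cd²⁺]/[Cu²⁺] and the known concentrations, [Cd²⁺] in the numerator gives [Cd²⁺] = 0.1 M.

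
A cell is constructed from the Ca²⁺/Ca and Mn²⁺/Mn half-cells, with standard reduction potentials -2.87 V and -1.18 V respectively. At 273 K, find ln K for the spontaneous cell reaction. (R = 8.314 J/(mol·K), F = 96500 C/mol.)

ln K = 143.7

E°_cell = -1.18 − (-2.87) = 1.69 V, with n = 2 electrons transferred.
At equilibrium E = 0, so the Nernst equation gives ln K = nFE°/RT = (2)(96500)(1.69)/((8.314)(273)) = 143.70.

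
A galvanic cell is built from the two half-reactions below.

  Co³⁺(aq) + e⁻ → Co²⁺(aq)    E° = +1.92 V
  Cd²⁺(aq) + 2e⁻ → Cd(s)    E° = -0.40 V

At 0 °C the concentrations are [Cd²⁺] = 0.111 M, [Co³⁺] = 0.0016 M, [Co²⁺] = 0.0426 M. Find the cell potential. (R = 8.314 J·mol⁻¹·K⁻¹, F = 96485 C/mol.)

2.27 V

The Co³⁺/Co²⁺ couple has the higher reduction potential and acts as the cathode, so E°_cell = +1.92 − (-0.40) = 2.32 V.
Balancing electrons gives n = 2; the reaction quotient is Q = [Cd²⁺]·[Co²⁺]^2/[Co³⁺]^2 = 78.7.
E = E° − (RT/nF) ln Q = 2.32 − (8.314×273)/(2×96485) × (4.365) = 2.320 − 0.051 = 2.269 V.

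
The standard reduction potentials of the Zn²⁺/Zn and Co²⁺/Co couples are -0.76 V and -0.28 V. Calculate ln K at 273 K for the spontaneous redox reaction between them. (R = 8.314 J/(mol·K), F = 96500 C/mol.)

E°_cell = -0.28 − (-0.76) = 0.48 V, with n = 2 electrons transferred.
At equilibrium E = 0, so the Nernst equation gives ln K = nFE°/RT = (2)(96500)(0.48)/((8.314)(273)) = 40.82.

ln K = 40.8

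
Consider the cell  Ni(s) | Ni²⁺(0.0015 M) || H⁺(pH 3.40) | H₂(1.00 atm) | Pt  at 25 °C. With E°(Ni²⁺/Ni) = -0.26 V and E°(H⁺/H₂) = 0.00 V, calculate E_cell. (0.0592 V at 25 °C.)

0.14 V

The hydrogen couple is the cathode, so E°_cell = 0.26 V; n = 2.
[H⁺] = 10^(−3.40) = 4 × 10^-4 M, and Q = [Ni²⁺]·P(H₂) / [H⁺]^2 = 9460.
E = E° − (0.0592/2) log Q = 0.26 − (0.0592/2)(3.976) = 0.142 V.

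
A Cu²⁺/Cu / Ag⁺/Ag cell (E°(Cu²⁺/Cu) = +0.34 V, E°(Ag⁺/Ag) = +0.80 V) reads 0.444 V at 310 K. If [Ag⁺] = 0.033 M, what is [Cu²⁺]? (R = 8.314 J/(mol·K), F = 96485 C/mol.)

From the Nernst equation, ln Q = nF(E° − E)/RT = 2×96485×(0.46 − 0.444)/(8.314×310) = 1.198, so Q = 3.31.
With Q = [Cu²⁺]/[Ag⁺]^2 and the known concentrations, [Cu²⁺] in the numerator gives [Cu²⁺] = 0.0036 M.

0.0036 M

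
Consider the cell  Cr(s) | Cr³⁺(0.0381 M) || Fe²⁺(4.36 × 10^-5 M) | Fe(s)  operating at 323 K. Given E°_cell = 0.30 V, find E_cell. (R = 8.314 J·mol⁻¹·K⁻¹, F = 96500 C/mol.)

0.191 V

Balancing electrons gives n = 6; the reaction quotient is Q = [Cr³⁺]^2/[Fe²⁺]^3 = 1.75 × 10^10.
E = E° − (RT/nF) ln Q = 0.30 − (8.314×323)/(6×96500) × (23.586) = 0.300 − 0.109 = 0.191 V.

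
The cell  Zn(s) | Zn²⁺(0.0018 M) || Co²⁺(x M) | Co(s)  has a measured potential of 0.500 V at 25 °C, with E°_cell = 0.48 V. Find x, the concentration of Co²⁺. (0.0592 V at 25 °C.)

0.0085 M

From the Nernst equation, log Q = n(E° − E)/0.0592 = 2(0.48 − 0.500)/0.0592 = -0.676, so Q = 0.211.
With Q = [Zn²⁺]/[Co²⁺] and the known concentrations, [Co²⁺] in the denominator gives [Co²⁺] = 0.0085 M.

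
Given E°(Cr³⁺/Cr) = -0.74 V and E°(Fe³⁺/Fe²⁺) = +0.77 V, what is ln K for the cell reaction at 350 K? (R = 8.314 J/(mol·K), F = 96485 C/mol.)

E°_cell = +0.77 − (-0.74) = 1.51 V, with n = 3 electrons transferred.
At equilibrium E = 0, so the Nernst equation gives ln K = nFE°/RT = (3)(96485)(1.51)/((8.314)(350)) = 150.20.

ln K = 150.2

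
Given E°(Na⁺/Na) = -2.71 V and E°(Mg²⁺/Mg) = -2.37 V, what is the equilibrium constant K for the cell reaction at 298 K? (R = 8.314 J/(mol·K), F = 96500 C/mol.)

3.2 × 10^11

E°_cell = -2.37 − (-2.71) = 0.34 V, with n = 2 electrons transferred.
At equilibrium E = 0, so the Nernst equation gives ln K = nFE°/RT = (2)(96500)(0.34)/((8.314)(298)) = 26.49.
K = e^26.49 = 3.2 × 10^11.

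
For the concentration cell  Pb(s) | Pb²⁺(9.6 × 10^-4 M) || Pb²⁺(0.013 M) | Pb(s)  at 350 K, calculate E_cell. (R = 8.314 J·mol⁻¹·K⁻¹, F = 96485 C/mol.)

0.039 V

Both half-cells are Pb²⁺/Pb, so E°_cell = 0. The concentrated side is the cathode; the cell reaction moves Pb²⁺ from high to low concentration with n = 2.
Q = [Pb²⁺]_dilute/[Pb²⁺]_conc = 9.6 × 10^-4/0.013 = 0.0738.
E = 0 − (RT/nF) ln Q = −((8.314×350)/(2×96485))(-2.606) = 0.0393 V.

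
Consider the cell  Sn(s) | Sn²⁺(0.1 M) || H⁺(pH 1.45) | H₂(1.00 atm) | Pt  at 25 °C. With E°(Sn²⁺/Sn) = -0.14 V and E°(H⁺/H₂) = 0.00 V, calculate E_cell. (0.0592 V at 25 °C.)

The hydrogen couple is the cathode, so E°_cell = 0.14 V; n = 2.
[H⁺] = 10^(−1.45) = 0.035 M, and Q = [Sn²⁺]·P(H₂) / [H⁺]^2 = 79.4.
E = E° − (0.0592/2) log Q = 0.14 − (0.0592/2)(1.900) = 0.084 V.

0.084 V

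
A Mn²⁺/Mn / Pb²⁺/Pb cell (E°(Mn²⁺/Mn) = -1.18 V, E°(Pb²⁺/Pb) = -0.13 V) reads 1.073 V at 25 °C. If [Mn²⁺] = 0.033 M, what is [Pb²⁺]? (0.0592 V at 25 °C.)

0.2 M

From the Nernst equation, log Q = n(E° − E)/0.0592 = 2(1.05 − 1.073)/0.0592 = -0.777, so Q = 0.167.
With Q = [Mn²⁺]/[Pb²⁺] and the known concentrations, [Pb²⁺] in the denominator gives [Pb²⁺] = 0.2 M.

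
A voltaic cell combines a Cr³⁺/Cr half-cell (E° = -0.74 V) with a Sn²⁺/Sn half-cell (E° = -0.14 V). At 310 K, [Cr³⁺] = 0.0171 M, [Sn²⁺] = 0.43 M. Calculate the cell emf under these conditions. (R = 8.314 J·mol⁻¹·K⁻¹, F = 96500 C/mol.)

The Sn²⁺/Sn couple has the higher reduction potential and acts as the cathode, so E°_cell = -0.14 − (-0.74) = 0.60 V.
Balancing electrons gives n = 6; the reaction quotient is Q = [Cr³⁺]^2/[Sn²⁺]^3 = 0.00368.
E = E° − (RT/nF) ln Q = 0.60 − (8.314×310)/(6×96500) × (-5.605) = 0.600 + 0.025 = 0.625 V.

0.625 V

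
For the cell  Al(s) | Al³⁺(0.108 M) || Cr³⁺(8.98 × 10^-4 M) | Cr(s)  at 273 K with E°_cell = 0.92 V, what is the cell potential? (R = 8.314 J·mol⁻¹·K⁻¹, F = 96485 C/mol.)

0.882 V

Balancing electrons gives n = 3; the reaction quotient is Q = [Al³⁺]/[Cr³⁺] = 120.
E = E° − (RT/nF) ln Q = 0.92 − (8.314×273)/(3×96485) × (4.790) = 0.920 − 0.038 = 0.882 V.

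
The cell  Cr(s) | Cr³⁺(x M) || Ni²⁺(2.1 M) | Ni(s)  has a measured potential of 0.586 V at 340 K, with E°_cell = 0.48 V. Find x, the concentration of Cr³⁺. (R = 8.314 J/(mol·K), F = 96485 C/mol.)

From the Nernst equation, ln Q = nF(E° − E)/RT = 6×96485×(0.48 − 0.586)/(8.314×340) = -21.708, so Q = 3.73 × 10^-10.
With Q = [Cr³⁺]^2/[Ni²⁺]^3 and the known concentrations, [Cr³⁺]^2 in the numerator gives [Cr³⁺] = 5.9 × 10^-5 M.

5.9 × 10^-5 M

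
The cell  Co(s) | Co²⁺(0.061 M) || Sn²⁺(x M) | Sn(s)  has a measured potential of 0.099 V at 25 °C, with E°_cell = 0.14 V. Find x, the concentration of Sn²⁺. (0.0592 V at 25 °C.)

From the Nernst equation, log Q = n(E° − E)/0.0592 = 2(0.14 − 0.099)/0.0592 = 1.385, so Q = 24.3.
With Q = [Co²⁺]/[Sn²⁺] and the known concentrations, [Sn²⁺] in the denominator gives [Sn²⁺] = 0.0025 M.

0.0025 M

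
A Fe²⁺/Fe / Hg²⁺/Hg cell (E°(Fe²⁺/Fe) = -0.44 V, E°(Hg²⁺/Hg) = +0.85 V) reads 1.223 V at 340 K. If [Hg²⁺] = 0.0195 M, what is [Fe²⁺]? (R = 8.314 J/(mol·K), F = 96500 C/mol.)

From the Nernst equation, ln Q = nF(E° − E)/RT = 2×96500×(1.29 − 1.223)/(8.314×340) = 4.574, so Q = 97.0.
With Q = [Fe²⁺]/[Hg²⁺] and the known concentrations, [Fe²⁺] in the numerator gives [Fe²⁺] = 1.9 M.

1.9 M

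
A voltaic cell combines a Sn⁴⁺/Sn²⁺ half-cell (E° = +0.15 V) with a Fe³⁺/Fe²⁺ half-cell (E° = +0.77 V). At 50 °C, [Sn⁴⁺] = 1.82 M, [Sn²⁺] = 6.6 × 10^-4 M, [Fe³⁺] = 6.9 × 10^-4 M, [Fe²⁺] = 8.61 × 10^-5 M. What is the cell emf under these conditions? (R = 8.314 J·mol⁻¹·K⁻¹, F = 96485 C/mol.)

0.568 V

The Fe³⁺/Fe²⁺ couple has the higher reduction potential and acts as the cathode, so E°_cell = +0.77 − (+0.15) = 0.62 V.
Balancing electrons gives n = 2; the reaction quotient is Q = [Sn⁴⁺]·[Fe²⁺]^2/([Sn²⁺]·[Fe³⁺]^2) = 42.9.
E = E° − (RT/nF) ln Q = 0.62 − (8.314×323)/(2×96485) × (3.760) = 0.620 − 0.052 = 0.568 V.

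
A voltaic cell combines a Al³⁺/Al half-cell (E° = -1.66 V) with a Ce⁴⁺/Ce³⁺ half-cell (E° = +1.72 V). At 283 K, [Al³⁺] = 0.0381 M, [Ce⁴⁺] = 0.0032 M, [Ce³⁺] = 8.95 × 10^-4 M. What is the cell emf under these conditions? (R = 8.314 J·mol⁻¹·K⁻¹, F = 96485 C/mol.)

3.44 V

The Ce⁴⁺/Ce³⁺ couple has the higher reduction potential and acts as the cathode, so E°_cell = +1.72 − (-1.66) = 3.38 V.
Balancing electrons gives n = 3; the reaction quotient is Q = [Al³⁺]·[Ce³⁺]^3/[Ce⁴⁺]^3 = 8.34 × 10^-4.
E = E° − (RT/nF) ln Q = 3.38 − (8.314×283)/(3×96485) × (-7.090) = 3.380 + 0.058 = 3.438 V.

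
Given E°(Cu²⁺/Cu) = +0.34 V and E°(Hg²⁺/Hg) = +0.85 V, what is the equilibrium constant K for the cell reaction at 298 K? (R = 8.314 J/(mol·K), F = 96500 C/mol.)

1.8 × 10^17

E°_cell = +0.85 − (+0.34) = 0.51 V, with n = 2 electrons transferred.
At equilibrium E = 0, so the Nernst equation gives ln K = nFE°/RT = (2)(96500)(0.51)/((8.314)(298)) = 39.73.
K = e^39.73 = 1.8 × 10^17.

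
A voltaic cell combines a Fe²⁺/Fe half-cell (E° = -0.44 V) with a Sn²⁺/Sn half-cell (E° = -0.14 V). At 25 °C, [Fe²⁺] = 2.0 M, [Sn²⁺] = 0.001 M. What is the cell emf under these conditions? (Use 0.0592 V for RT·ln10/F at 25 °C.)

The Sn²⁺/Sn couple has the higher reduction potential and acts as the cathode, so E°_cell = -0.14 − (-0.44) = 0.30 V.
Balancing electrons gives n = 2; the reaction quotient is Q = [Fe²⁺]/[Sn²⁺] = 2000.
At 25 °C, E = E° − (0.0592/n) log Q = 0.30 − (0.0592/2)(3.301) = 0.300 − 0.098 = 0.202 V.

0.202 V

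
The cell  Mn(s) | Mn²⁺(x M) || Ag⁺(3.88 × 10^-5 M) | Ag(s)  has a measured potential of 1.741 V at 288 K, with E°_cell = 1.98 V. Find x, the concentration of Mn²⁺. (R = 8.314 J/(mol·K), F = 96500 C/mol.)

From the Nernst equation, ln Q = nF(E° − E)/RT = 2×96500×(1.98 − 1.741)/(8.314×288) = 19.264, so Q = 2.32 × 10^8.
With Q = [Mn²⁺]/[Ag⁺]^2 and the known concentrations, [Mn²⁺] in the numerator gives [Mn²⁺] = 0.35 M.

0.35 M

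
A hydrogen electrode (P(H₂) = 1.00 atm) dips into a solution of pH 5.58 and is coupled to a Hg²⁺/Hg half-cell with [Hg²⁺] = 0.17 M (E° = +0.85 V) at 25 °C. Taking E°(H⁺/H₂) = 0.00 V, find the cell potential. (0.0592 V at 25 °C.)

The Hg²⁺/Hg couple is the cathode, so E°_cell = 0.85 V; n = 2.
[H⁺] = 10^(−5.58) = 2.6 × 10^-6 M, and Q = [H⁺]^2 / ([Hg²⁺]·P(H₂)) = 4.07 × 10^-11.
E = E° − (0.0592/2) log Q = 0.85 − (0.0592/2)(-10.390) = 1.158 V.

1.16 V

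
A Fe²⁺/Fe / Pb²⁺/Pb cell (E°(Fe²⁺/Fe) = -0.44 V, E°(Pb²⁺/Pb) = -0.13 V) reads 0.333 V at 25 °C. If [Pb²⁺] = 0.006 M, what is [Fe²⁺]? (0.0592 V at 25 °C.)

From the Nernst equation, log Q = n(E° − E)/0.0592 = 2(0.31 − 0.333)/0.0592 = -0.777, so Q = 0.167.
With Q = [Fe²⁺]/[Pb²⁺] and the known concentrations, [Fe²⁺] in the numerator gives [Fe²⁺] = 0.001 M.

0.001 M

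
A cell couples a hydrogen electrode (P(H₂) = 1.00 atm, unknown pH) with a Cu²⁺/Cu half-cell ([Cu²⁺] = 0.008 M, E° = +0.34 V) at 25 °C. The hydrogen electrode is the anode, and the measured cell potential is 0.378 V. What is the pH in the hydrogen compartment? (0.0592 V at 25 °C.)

E°_cell = 0.34 V and n = 2.
log Q = n(E° − E)/0.0592 = 2×(0.34 − 0.378)/0.0592 = -1.284.
With Q = [H⁺]^2 / ([Cu²⁺]·P(H₂)), solving for [H⁺] gives log[H⁺] = -1.690, so pH = 1.69.

pH = 1.69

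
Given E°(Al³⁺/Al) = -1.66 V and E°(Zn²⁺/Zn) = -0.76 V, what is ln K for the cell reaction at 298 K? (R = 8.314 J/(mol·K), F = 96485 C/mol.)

E°_cell = -0.76 − (-1.66) = 0.90 V, with n = 6 electrons transferred.
At equilibrium E = 0, so the Nernst equation gives ln K = nFE°/RT = (6)(96485)(0.90)/((8.314)(298)) = 210.29.

ln K = 210.3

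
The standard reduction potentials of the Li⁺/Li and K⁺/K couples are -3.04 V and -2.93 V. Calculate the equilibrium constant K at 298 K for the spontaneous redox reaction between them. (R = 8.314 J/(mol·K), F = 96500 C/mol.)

E°_cell = -2.93 − (-3.04) = 0.11 V, with n = 1 electron transferred.
At equilibrium E = 0, so the Nernst equation gives ln K = nFE°/RT = (1)(96500)(0.11)/((8.314)(298)) = 4.28.
K = e^4.28 = 73.

73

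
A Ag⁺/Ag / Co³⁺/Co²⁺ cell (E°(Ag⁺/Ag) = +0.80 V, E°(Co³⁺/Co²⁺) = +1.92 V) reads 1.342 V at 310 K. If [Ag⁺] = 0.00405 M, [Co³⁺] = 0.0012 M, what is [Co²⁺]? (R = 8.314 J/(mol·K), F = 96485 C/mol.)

7.3 × 10^-5 M

From the Nernst equation, ln Q = nF(E° − E)/RT = 1×96485×(1.12 − 1.342)/(8.314×310) = -8.311, so Q = 2.46 × 10^-4.
With Q = [Ag⁺]·[Co²⁺]/[Co³⁺] and the known concentrations, [Co²⁺] in the numerator gives [Co²⁺] = 7.3 × 10^-5 M.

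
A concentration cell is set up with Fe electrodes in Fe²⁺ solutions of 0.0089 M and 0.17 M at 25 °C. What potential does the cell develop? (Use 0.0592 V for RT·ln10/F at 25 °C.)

0.038 V

Both half-cells are Fe²⁺/Fe, so E°_cell = 0. The concentrated side is the cathode; the cell reaction moves Fe²⁺ from high to low concentration with n = 2.
Q = [Fe²⁺]_dilute/[Fe²⁺]_conc = 0.0089/0.17 = 0.0524.
E = 0 − (0.0592/2) log Q = −(0.0592/2)(-1.281) = 0.0379 V.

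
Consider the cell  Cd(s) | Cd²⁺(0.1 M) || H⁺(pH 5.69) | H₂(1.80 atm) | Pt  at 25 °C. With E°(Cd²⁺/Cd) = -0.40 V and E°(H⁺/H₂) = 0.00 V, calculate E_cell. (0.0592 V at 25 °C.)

The hydrogen couple is the cathode, so E°_cell = 0.40 V; n = 2.
[H⁺] = 10^(−5.69) = 2 × 10^-6 M, and Q = [Cd²⁺]·P(H₂) / [H⁺]^2 = 4.32 × 10^10.
E = E° − (0.0592/2) log Q = 0.40 − (0.0592/2)(10.635) = 0.085 V.

0.085 V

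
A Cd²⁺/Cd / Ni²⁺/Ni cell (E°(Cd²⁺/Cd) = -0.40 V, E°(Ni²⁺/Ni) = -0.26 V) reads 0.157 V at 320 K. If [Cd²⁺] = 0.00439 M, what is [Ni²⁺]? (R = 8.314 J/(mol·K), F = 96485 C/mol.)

From the Nernst equation, ln Q = nF(E° − E)/RT = 2×96485×(0.14 − 0.157)/(8.314×320) = -1.233, so Q = 0.291.
With Q = [Cd²⁺]/[Ni²⁺] and the known concentrations, [Ni²⁺] in the denominator gives [Ni²⁺] = 0.015 M.

0.015 M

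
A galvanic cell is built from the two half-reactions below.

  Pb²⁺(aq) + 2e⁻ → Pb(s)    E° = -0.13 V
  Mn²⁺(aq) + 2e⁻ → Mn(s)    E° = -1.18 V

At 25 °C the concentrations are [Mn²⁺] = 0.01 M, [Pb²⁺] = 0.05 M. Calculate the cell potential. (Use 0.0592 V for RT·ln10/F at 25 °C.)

1.07 V

The Pb²⁺/Pb couple has the higher reduction potential and acts as the cathode, so E°_cell = -0.13 − (-1.18) = 1.05 V.
Balancing electrons gives n = 2; the reaction quotient is Q = [Mn²⁺]/[Pb²⁺] = 0.200.
At 25 °C, E = E° − (0.0592/n) log Q = 1.05 − (0.0592/2)(-0.699) = 1.050 + 0.021 = 1.071 V.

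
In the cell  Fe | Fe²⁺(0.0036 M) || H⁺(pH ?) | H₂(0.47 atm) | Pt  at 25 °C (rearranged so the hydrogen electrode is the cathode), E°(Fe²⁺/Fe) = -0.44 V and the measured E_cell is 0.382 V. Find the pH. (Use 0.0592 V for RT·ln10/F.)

E°_cell = 0.44 V and n = 2.
log Q = n(E° − E)/0.0592 = 2×(0.44 − 0.382)/0.0592 = 1.959.
With Q = [Fe²⁺]·P(H₂) / [H⁺]^2, solving for [H⁺] gives log[H⁺] = -2.366, so pH = 2.37.

pH = 2.37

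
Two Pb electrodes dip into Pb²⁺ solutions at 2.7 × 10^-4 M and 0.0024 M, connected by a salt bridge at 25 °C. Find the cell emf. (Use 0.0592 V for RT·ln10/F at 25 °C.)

Both half-cells are Pb²⁺/Pb, so E°_cell = 0. The concentrated side is the cathode; the cell reaction moves Pb²⁺ from high to low concentration with n = 2.
Q = [Pb²⁺]_dilute/[Pb²⁺]_conc = 2.7 × 10^-4/0.0024 = 0.112.
E = 0 − (0.0592/2) log Q = −(0.0592/2)(-0.949) = 0.0281 V.

0.028 V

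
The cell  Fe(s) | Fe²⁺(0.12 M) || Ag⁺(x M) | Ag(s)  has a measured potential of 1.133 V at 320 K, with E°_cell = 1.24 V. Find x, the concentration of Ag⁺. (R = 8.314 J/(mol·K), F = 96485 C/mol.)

From the Nernst equation, ln Q = nF(E° − E)/RT = 2×96485×(1.24 − 1.133)/(8.314×320) = 7.761, so Q = 2350.
With Q = [Fe²⁺]/[Ag⁺]^2 and the known concentrations, [Ag⁺]^2 in the denominator gives [Ag⁺] = 0.0072 M.

0.0072 M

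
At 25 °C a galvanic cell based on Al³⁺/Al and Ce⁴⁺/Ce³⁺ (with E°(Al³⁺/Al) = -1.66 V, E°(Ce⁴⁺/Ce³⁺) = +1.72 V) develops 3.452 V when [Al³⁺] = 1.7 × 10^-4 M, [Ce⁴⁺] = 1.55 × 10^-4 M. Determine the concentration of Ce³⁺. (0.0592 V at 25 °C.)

From the Nernst equation, log Q = n(E° − E)/0.0592 = 3(3.38 − 3.452)/0.0592 = -3.649, so Q = 2.25 × 10^-4.
With Q = [Al³⁺]·[Ce³⁺]^3/[Ce⁴⁺]^3 and the known concentrations, [Ce³⁺]^3 in the numerator gives [Ce³⁺] = 1.7 × 10^-4 M.

1.7 × 10^-4 M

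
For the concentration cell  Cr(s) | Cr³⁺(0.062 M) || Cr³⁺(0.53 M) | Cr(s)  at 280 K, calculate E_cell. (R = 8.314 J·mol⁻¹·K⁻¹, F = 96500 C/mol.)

0.017 V

Both half-cells are Cr³⁺/Cr, so E°_cell = 0. The concentrated side is the cathode; the cell reaction moves Cr³⁺ from high to low concentration with n = 3.
Q = [Cr³⁺]_dilute/[Cr³⁺]_conc = 0.062/0.53 = 0.117.
E = 0 − (RT/nF) ln Q = −((8.314×280)/(3×96500))(-2.146) = 0.0173 V.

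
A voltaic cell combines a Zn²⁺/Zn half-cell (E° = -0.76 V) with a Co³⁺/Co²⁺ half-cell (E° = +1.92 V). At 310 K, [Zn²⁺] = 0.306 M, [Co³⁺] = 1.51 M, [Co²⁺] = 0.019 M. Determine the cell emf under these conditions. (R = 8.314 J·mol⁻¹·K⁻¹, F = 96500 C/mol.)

2.81 V

The Co³⁺/Co²⁺ couple has the higher reduction potential and acts as the cathode, so E°_cell = +1.92 − (-0.76) = 2.68 V.
Balancing electrons gives n = 2; the reaction quotient is Q = [Zn²⁺]·[Co²⁺]^2/[Co³⁺]^2 = 4.84 × 10^-5.
E = E° − (RT/nF) ln Q = 2.68 − (8.314×310)/(2×96500) × (-9.935) = 2.680 + 0.133 = 2.813 V.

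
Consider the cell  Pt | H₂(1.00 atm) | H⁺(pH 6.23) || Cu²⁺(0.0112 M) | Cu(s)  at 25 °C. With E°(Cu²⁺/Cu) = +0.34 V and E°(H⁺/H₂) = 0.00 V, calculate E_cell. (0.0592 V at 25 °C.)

0.65 V

The Cu²⁺/Cu couple is the cathode, so E°_cell = 0.34 V; n = 2.
[H⁺] = 10^(−6.23) = 5.9 × 10^-7 M, and Q = [H⁺]^2 / ([Cu²⁺]·P(H₂)) = 3.1 × 10^-11.
E = E° − (0.0592/2) log Q = 0.34 − (0.0592/2)(-10.509) = 0.651 V.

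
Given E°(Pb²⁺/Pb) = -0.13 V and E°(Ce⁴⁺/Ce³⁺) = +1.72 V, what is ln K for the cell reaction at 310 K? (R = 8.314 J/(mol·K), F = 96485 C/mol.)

E°_cell = +1.72 − (-0.13) = 1.85 V, with n = 2 electrons transferred.
At equilibrium E = 0, so the Nernst equation gives ln K = nFE°/RT = (2)(96485)(1.85)/((8.314)(310)) = 138.51.

ln K = 138.5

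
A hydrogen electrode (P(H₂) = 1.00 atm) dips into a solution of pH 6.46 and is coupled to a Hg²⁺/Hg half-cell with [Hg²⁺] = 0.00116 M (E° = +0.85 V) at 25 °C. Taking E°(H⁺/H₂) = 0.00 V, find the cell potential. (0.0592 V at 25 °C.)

The Hg²⁺/Hg couple is the cathode, so E°_cell = 0.85 V; n = 2.
[H⁺] = 10^(−6.46) = 3.5 × 10^-7 M, and Q = [H⁺]^2 / ([Hg²⁺]·P(H₂)) = 1.04 × 10^-10.
E = E° − (0.0592/2) log Q = 0.85 − (0.0592/2)(-9.984) = 1.146 V.

1.15 V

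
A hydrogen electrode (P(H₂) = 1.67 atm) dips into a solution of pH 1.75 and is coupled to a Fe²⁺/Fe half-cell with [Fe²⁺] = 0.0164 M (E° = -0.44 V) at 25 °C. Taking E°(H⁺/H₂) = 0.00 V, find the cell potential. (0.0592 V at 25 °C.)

The hydrogen couple is the cathode, so E°_cell = 0.44 V; n = 2.
[H⁺] = 10^(−1.75) = 0.018 M, and Q = [Fe²⁺]·P(H₂) / [H⁺]^2 = 86.6.
E = E° − (0.0592/2) log Q = 0.44 − (0.0592/2)(1.938) = 0.383 V.

0.38 V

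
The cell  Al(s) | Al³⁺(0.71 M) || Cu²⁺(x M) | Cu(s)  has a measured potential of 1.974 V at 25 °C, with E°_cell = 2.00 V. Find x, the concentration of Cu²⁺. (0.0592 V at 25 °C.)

From the Nernst equation, log Q = n(E° − E)/0.0592 = 6(2.00 − 1.974)/0.0592 = 2.635, so Q = 432.
With Q = [Al³⁺]^2/[Cu²⁺]^3 and the known concentrations, [Cu²⁺]^3 in the denominator gives [Cu²⁺] = 0.11 M.

0.11 M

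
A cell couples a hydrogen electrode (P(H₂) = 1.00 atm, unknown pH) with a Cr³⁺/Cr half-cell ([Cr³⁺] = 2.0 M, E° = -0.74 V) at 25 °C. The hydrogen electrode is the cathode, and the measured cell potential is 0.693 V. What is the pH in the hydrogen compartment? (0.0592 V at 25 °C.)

E°_cell = 0.74 V and n = 6.
log Q = n(E° − E)/0.0592 = 6×(0.74 − 0.693)/0.0592 = 4.764.
With Q = [Cr³⁺]^2·P(H₂)^3 / [H⁺]^6, solving for [H⁺] gives log[H⁺] = -0.694, so pH = 0.69.

pH = 0.69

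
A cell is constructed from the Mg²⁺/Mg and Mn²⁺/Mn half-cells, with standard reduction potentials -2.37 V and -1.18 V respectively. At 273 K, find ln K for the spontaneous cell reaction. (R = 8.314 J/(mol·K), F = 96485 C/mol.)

E°_cell = -1.18 − (-2.37) = 1.19 V, with n = 2 electrons transferred.
At equilibrium E = 0, so the Nernst equation gives ln K = nFE°/RT = (2)(96485)(1.19)/((8.314)(273)) = 101.17.

ln K = 101.2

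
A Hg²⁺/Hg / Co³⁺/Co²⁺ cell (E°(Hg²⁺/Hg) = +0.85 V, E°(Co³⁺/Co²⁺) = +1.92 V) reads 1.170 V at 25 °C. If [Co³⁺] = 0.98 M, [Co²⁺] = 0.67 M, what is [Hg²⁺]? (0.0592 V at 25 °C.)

9 × 10^-4 M

From the Nernst equation, log Q = n(E° − E)/0.0592 = 2(1.07 − 1.170)/0.0592 = -3.378, so Q = 4.18 × 10^-4.
With Q = [Hg²⁺]·[Co²⁺]^2/[Co³⁺]^2 and the known concentrations, [Hg²⁺] in the numerator gives [Hg²⁺] = 9 × 10^-4 M.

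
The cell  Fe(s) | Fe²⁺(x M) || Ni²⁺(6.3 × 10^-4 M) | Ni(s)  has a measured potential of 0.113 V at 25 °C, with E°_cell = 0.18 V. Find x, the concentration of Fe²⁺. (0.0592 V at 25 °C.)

0.12 M

From the Nernst equation, log Q = n(E° − E)/0.0592 = 2(0.18 − 0.113)/0.0592 = 2.264, so Q = 183.
With Q = [Fe²⁺]/[Ni²⁺] and the known concentrations, [Fe²⁺] in the numerator gives [Fe²⁺] = 0.12 M.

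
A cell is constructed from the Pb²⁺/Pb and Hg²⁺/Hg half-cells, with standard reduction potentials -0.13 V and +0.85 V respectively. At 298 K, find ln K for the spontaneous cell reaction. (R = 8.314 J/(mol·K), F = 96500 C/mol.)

ln K = 76.3

E°_cell = +0.85 − (-0.13) = 0.98 V, with n = 2 electrons transferred.
At equilibrium E = 0, so the Nernst equation gives ln K = nFE°/RT = (2)(96500)(0.98)/((8.314)(298)) = 76.34.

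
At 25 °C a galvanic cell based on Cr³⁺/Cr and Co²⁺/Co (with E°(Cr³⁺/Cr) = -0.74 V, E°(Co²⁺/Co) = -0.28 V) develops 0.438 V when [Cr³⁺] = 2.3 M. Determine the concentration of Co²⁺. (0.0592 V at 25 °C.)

From the Nernst equation, log Q = n(E° − E)/0.0592 = 6(0.46 − 0.438)/0.0592 = 2.230, so Q = 170.
With Q = [Cr³⁺]^2/[Co²⁺]^3 and the known concentrations, [Co²⁺]^3 in the denominator gives [Co²⁺] = 0.31 M.

0.31 M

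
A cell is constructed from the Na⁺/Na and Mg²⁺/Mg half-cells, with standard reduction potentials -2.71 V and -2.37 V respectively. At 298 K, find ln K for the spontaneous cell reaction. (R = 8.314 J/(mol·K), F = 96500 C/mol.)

E°_cell = -2.37 − (-2.71) = 0.34 V, with n = 2 electrons transferred.
At equilibrium E = 0, so the Nernst equation gives ln K = nFE°/RT = (2)(96500)(0.34)/((8.314)(298)) = 26.49.

ln K = 26.5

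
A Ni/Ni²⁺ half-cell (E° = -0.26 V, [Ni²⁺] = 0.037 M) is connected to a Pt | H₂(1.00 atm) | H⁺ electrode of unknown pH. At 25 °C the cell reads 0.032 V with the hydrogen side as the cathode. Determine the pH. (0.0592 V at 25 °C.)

pH = 4.57

E°_cell = 0.26 V and n = 2.
log Q = n(E° − E)/0.0592 = 2×(0.26 − 0.032)/0.0592 = 7.703.
With Q = [Ni²⁺]·P(H₂) / [H⁺]^2, solving for [H⁺] gives log[H⁺] = -4.567, so pH = 4.57.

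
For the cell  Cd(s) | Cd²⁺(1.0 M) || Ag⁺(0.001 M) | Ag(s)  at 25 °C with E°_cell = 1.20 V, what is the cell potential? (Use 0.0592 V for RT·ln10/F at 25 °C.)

1.02 V

Balancing electrons gives n = 2; the reaction quotient is Q = [Cd²⁺]/[Ag⁺]^2 = 1 × 10^6.
At 25 °C, E = E° − (0.0592/n) log Q = 1.20 − (0.0592/2)(6.000) = 1.200 − 0.178 = 1.022 V.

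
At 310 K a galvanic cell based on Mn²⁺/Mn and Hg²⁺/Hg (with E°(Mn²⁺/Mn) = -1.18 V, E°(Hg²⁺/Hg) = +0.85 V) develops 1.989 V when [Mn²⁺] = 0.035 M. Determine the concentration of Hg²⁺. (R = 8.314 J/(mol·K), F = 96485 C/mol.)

From the Nernst equation, ln Q = nF(E° − E)/RT = 2×96485×(2.03 − 1.989)/(8.314×310) = 3.070, so Q = 21.5.
With Q = [Mn²⁺]/[Hg²⁺] and the known concentrations, [Hg²⁺] in the denominator gives [Hg²⁺] = 0.0016 M.

0.0016 M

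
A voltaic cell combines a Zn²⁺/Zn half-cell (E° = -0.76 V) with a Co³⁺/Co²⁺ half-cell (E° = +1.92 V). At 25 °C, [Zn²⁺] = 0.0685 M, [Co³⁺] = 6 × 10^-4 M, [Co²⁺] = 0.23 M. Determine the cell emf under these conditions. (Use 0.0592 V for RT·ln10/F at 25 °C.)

2.56 V

The Co³⁺/Co²⁺ couple has the higher reduction potential and acts as the cathode, so E°_cell = +1.92 − (-0.76) = 2.68 V.
Balancing electrons gives n = 2; the reaction quotient is Q = [Zn²⁺]·[Co²⁺]^2/[Co³⁺]^2 = 1.01 × 10^4.
At 25 °C, E = E° − (0.0592/n) log Q = 2.68 − (0.0592/2)(4.003) = 2.680 − 0.118 = 2.562 V.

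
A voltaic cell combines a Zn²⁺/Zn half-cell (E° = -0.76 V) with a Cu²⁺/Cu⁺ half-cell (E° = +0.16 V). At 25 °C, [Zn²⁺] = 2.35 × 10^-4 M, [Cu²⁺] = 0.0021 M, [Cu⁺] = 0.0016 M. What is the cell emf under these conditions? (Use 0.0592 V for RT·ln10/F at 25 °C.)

1.03 V

The Cu²⁺/Cu⁺ couple has the higher reduction potential and acts as the cathode, so E°_cell = +0.16 − (-0.76) = 0.92 V.
Balancing electrons gives n = 2; the reaction quotient is Q = [Zn²⁺]·[Cu⁺]^2/[Cu²⁺]^2 = 1.36 × 10^-4.
At 25 °C, E = E° − (0.0592/n) log Q = 0.92 − (0.0592/2)(-3.865) = 0.920 + 0.114 = 1.034 V.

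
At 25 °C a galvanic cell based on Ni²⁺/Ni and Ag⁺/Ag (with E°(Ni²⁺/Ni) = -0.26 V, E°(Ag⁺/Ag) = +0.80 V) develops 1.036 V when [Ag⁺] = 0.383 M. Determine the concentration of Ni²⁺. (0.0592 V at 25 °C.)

From the Nernst equation, log Q = n(E° − E)/0.0592 = 2(1.06 − 1.036)/0.0592 = 0.811, so Q = 6.47.
With Q = [Ni²⁺]/[Ag⁺]^2 and the known concentrations, [Ni²⁺] in the numerator gives [Ni²⁺] = 0.95 M.

0.95 M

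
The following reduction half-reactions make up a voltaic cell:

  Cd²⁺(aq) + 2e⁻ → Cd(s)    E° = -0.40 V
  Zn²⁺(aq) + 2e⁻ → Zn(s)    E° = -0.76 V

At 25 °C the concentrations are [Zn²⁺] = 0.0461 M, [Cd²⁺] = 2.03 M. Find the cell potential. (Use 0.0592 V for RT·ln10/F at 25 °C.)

The Cd²⁺/Cd couple has the higher reduction potential and acts as the cathode, so E°_cell = -0.40 − (-0.76) = 0.36 V.
Balancing electrons gives n = 2; the reaction quotient is Q = [Zn²⁺]/[Cd²⁺] = 0.0227.
At 25 °C, E = E° − (0.0592/n) log Q = 0.36 − (0.0592/2)(-1.644) = 0.360 + 0.049 = 0.409 V.

0.409 V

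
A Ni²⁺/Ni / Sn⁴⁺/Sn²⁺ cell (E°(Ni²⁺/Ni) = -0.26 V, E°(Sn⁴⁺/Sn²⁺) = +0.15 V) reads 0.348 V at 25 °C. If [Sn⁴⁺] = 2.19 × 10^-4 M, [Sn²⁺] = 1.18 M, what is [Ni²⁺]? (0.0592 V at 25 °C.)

0.023 M

From the Nernst equation, log Q = n(E° − E)/0.0592 = 2(0.41 − 0.348)/0.0592 = 2.095, so Q = 124.
With Q = [Ni²⁺]·[Sn²⁺]/[Sn⁴⁺] and the known concentrations, [Ni²⁺] in the numerator gives [Ni²⁺] = 0.023 M.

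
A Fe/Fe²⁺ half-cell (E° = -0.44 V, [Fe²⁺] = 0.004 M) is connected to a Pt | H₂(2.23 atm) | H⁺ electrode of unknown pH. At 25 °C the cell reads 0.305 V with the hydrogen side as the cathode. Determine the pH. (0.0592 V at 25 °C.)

E°_cell = 0.44 V and n = 2.
log Q = n(E° − E)/0.0592 = 2×(0.44 − 0.305)/0.0592 = 4.561.
With Q = [Fe²⁺]·P(H₂) / [H⁺]^2, solving for [H⁺] gives log[H⁺] = -3.305, so pH = 3.31.

pH = 3.31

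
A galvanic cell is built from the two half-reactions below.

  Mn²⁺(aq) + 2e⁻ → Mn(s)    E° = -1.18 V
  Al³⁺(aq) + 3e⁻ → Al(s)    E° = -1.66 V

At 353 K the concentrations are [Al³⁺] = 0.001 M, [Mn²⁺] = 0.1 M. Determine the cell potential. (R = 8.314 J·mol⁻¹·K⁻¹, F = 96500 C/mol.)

0.515 V

The Mn²⁺/Mn couple has the higher reduction potential and acts as the cathode, so E°_cell = -1.18 − (-1.66) = 0.48 V.
Balancing electrons gives n = 6; the reaction quotient is Q = [Al³⁺]^2/[Mn²⁺]^3 = 0.00100.
E = E° − (RT/nF) ln Q = 0.48 − (8.314×353)/(6×96500) × (-6.908) = 0.480 + 0.035 = 0.515 V.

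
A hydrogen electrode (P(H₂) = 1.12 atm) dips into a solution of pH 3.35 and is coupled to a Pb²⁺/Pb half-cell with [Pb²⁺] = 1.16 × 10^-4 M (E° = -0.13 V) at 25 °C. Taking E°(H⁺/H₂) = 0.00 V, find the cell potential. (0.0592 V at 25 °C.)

The hydrogen couple is the cathode, so E°_cell = 0.13 V; n = 2.
[H⁺] = 10^(−3.35) = 4.5 × 10^-4 M, and Q = [Pb²⁺]·P(H₂) / [H⁺]^2 = 651.
E = E° − (0.0592/2) log Q = 0.13 − (0.0592/2)(2.814) = 0.047 V.

0.047 V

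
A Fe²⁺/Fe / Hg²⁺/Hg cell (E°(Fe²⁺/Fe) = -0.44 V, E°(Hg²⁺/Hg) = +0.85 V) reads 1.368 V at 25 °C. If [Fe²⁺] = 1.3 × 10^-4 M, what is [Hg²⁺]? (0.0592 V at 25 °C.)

0.056 M

From the Nernst equation, log Q = n(E° − E)/0.0592 = 2(1.29 − 1.368)/0.0592 = -2.635, so Q = 0.00232.
With Q = [Fe²⁺]/[Hg²⁺] and the known concentrations, [Hg²⁺] in the denominator gives [Hg²⁺] = 0.056 M.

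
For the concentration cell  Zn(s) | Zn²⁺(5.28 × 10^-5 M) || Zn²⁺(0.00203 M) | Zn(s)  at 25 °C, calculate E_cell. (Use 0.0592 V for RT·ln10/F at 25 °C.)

0.047 V

Both half-cells are Zn²⁺/Zn, so E°_cell = 0. The concentrated side is the cathode; the cell reaction moves Zn²⁺ from high to low concentration with n = 2.
Q = [Zn²⁺]_dilute/[Zn²⁺]_conc = 5.28 × 10^-5/0.00203 = 0.0260.
E = 0 − (0.0592/2) log Q = −(0.0592/2)(-1.585) = 0.0469 V.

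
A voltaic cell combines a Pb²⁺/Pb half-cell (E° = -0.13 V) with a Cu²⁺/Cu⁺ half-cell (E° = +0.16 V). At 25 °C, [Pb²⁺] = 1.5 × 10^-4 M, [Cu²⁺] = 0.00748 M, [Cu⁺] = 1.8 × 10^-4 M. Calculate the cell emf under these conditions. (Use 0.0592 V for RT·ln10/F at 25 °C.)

The Cu²⁺/Cu⁺ couple has the higher reduction potential and acts as the cathode, so E°_cell = +0.16 − (-0.13) = 0.29 V.
Balancing electrons gives n = 2; the reaction quotient is Q = [Pb²⁺]·[Cu⁺]^2/[Cu²⁺]^2 = 8.69 × 10^-8.
At 25 °C, E = E° − (0.0592/n) log Q = 0.29 − (0.0592/2)(-7.061) = 0.290 + 0.209 = 0.499 V.

0.499 V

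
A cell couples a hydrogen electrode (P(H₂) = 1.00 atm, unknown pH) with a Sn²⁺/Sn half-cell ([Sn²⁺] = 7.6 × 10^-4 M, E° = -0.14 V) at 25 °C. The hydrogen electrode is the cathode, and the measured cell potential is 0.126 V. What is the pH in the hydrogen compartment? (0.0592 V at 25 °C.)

pH = 1.80

E°_cell = 0.14 V and n = 2.
log Q = n(E° − E)/0.0592 = 2×(0.14 − 0.126)/0.0592 = 0.473.
With Q = [Sn²⁺]·P(H₂) / [H⁺]^2, solving for [H⁺] gives log[H⁺] = -1.796, so pH = 1.80.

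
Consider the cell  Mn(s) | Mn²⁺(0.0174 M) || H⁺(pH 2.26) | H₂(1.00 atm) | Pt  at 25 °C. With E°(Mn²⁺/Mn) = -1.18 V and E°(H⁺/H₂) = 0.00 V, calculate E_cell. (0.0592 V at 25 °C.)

The hydrogen couple is the cathode, so E°_cell = 1.18 V; n = 2.
[H⁺] = 10^(−2.26) = 0.0055 M, and Q = [Mn²⁺]·P(H₂) / [H⁺]^2 = 576.
E = E° − (0.0592/2) log Q = 1.18 − (0.0592/2)(2.761) = 1.098 V.

1.10 V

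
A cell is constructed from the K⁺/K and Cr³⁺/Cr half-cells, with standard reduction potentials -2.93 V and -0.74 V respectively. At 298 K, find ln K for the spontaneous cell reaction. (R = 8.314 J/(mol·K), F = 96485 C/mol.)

ln K = 255.9

E°_cell = -0.74 − (-2.93) = 2.19 V, with n = 3 electrons transferred.
At equilibrium E = 0, so the Nernst equation gives ln K = nFE°/RT = (3)(96485)(2.19)/((8.314)(298)) = 255.86.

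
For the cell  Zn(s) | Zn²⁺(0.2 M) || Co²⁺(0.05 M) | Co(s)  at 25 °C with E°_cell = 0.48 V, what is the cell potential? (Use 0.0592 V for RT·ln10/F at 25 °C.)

Balancing electrons gives n = 2; the reaction quotient is Q = [Zn²⁺]/[Co²⁺] = 4.00.
At 25 °C, E = E° − (0.0592/n) log Q = 0.48 − (0.0592/2)(0.602) = 0.480 − 0.018 = 0.462 V.

0.462 V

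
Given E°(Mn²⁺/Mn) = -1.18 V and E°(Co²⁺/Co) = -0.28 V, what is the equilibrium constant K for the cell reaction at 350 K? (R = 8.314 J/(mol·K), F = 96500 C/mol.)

8.4 × 10^25

E°_cell = -0.28 − (-1.18) = 0.90 V, with n = 2 electrons transferred.
At equilibrium E = 0, so the Nernst equation gives ln K = nFE°/RT = (2)(96500)(0.90)/((8.314)(350)) = 59.69.
K = e^59.69 = 8.4 × 10^25.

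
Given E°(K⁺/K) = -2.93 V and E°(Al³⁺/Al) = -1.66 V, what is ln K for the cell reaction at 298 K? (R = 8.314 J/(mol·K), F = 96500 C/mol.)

E°_cell = -1.66 − (-2.93) = 1.27 V, with n = 3 electrons transferred.
At equilibrium E = 0, so the Nernst equation gives ln K = nFE°/RT = (3)(96500)(1.27)/((8.314)(298)) = 148.40.

ln K = 148.4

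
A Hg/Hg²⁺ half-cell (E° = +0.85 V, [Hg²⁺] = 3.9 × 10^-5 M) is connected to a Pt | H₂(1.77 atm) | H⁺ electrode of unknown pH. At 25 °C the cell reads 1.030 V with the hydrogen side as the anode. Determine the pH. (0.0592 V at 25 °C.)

pH = 5.12

E°_cell = 0.85 V and n = 2.
log Q = n(E° − E)/0.0592 = 2×(0.85 − 1.030)/0.0592 = -6.081.
With Q = [H⁺]^2 / ([Hg²⁺]·P(H₂)), solving for [H⁺] gives log[H⁺] = -5.121, so pH = 5.12.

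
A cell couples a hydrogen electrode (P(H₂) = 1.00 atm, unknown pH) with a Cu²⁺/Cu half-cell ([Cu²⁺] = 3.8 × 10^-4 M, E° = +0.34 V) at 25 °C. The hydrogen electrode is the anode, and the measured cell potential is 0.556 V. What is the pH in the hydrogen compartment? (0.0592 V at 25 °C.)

E°_cell = 0.34 V and n = 2.
log Q = n(E° − E)/0.0592 = 2×(0.34 − 0.556)/0.0592 = -7.297.
With Q = [H⁺]^2 / ([Cu²⁺]·P(H₂)), solving for [H⁺] gives log[H⁺] = -5.359, so pH = 5.36.

pH = 5.36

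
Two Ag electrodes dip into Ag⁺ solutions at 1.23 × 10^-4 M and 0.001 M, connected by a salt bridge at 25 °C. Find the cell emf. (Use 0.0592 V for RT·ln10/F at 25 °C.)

Both half-cells are Ag⁺/Ag, so E°_cell = 0. The concentrated side is the cathode; the cell reaction moves Ag⁺ from high to low concentration with n = 1.
Q = [Ag⁺]_dilute/[Ag⁺]_conc = 1.23 × 10^-4/0.001 = 0.123.
E = 0 − (0.0592/1) log Q = −(0.0592/1)(-0.910) = 0.0539 V.

0.054 V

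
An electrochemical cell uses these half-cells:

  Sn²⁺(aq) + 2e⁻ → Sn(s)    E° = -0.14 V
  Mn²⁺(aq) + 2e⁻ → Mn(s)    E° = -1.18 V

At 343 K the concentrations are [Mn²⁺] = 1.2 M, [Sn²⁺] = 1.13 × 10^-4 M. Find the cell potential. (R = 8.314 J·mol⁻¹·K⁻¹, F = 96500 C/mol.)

The Sn²⁺/Sn couple has the higher reduction potential and acts as the cathode, so E°_cell = -0.14 − (-1.18) = 1.04 V.
Balancing electrons gives n = 2; the reaction quotient is Q = [Mn²⁺]/[Sn²⁺] = 1.06 × 10^4.
E = E° − (RT/nF) ln Q = 1.04 − (8.314×343)/(2×96500) × (9.270) = 1.040 − 0.137 = 0.903 V.

0.903 V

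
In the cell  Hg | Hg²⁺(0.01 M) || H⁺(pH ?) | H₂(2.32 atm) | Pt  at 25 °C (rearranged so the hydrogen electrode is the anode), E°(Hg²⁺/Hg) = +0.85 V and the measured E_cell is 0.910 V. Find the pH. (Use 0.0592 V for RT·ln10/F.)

pH = 1.83

E°_cell = 0.85 V and n = 2.
log Q = n(E° − E)/0.0592 = 2×(0.85 − 0.910)/0.0592 = -2.027.
With Q = [H⁺]^2 / ([Hg²⁺]·P(H₂)), solving for [H⁺] gives log[H⁺] = -1.831, so pH = 1.83.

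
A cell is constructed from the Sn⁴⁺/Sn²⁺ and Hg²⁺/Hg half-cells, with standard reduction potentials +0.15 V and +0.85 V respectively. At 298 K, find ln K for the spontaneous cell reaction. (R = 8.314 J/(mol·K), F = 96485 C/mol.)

ln K = 54.5

E°_cell = +0.85 − (+0.15) = 0.70 V, with n = 2 electrons transferred.
At equilibrium E = 0, so the Nernst equation gives ln K = nFE°/RT = (2)(96485)(0.70)/((8.314)(298)) = 54.52.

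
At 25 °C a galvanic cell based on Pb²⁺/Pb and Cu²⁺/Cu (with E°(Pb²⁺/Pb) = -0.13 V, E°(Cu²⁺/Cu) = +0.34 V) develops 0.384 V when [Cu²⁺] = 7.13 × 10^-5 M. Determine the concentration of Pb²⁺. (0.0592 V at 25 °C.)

From the Nernst equation, log Q = n(E° − E)/0.0592 = 2(0.47 − 0.384)/0.0592 = 2.905, so Q = 804.
With Q = [Pb²⁺]/[Cu²⁺] and the known concentrations, [Pb²⁺] in the numerator gives [Pb²⁺] = 0.057 M.

0.057 M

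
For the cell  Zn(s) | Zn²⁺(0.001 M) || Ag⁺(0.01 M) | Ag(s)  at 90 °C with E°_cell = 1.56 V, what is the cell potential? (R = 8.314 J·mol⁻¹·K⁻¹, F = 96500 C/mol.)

Balancing electrons gives n = 2; the reaction quotient is Q = [Zn²⁺]/[Ag⁺]^2 = 10.0.
E = E° − (RT/nF) ln Q = 1.56 − (8.314×363)/(2×96500) × (2.303) = 1.560 − 0.036 = 1.524 V.

1.52 V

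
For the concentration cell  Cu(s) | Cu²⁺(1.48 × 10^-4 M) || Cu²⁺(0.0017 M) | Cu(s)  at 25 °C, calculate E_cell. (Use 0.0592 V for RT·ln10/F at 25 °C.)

0.031 V

Both half-cells are Cu²⁺/Cu, so E°_cell = 0. The concentrated side is the cathode; the cell reaction moves Cu²⁺ from high to low concentration with n = 2.
Q = [Cu²⁺]_dilute/[Cu²⁺]_conc = 1.48 × 10^-4/0.0017 = 0.0871.
E = 0 − (0.0592/2) log Q = −(0.0592/2)(-1.060) = 0.0314 V.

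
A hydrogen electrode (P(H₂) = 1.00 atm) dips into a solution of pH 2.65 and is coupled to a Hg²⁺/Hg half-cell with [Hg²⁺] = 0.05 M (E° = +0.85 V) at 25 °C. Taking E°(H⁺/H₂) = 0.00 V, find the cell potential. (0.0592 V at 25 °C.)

0.97 V

The Hg²⁺/Hg couple is the cathode, so E°_cell = 0.85 V; n = 2.
[H⁺] = 10^(−2.65) = 0.0022 M, and Q = [H⁺]^2 / ([Hg²⁺]·P(H₂)) = 1 × 10^-4.
E = E° − (0.0592/2) log Q = 0.85 − (0.0592/2)(-3.999) = 0.968 V.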